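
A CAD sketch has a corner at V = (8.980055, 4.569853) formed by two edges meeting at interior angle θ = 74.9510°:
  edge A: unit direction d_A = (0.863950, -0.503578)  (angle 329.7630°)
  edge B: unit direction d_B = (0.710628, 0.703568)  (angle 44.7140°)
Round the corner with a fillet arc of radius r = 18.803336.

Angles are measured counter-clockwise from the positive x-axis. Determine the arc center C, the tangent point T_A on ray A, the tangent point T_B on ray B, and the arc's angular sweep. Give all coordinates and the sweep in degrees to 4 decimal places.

bisector direction at 7.2385° = (0.992030,0.126000)
center distance |VC| = r/sin(θ/2) = 18.803336/sin(37.4755°) = 30.905082
C = V + |VC|·bis = (39.6388,8.4639)
T_A = V + ((C−V)·d_A)·d_A = V + 24.5267·d_A = (30.1699,-7.7812)
T_B = V + ((C−V)·d_B)·d_B = V + 24.5267·d_B = (26.4094,21.8261)
sweep = 180° − θ = 105.0490°

center=(39.6388,8.4639) T_A=(30.1699,-7.7812) T_B=(26.4094,21.8261) sweep=105.0490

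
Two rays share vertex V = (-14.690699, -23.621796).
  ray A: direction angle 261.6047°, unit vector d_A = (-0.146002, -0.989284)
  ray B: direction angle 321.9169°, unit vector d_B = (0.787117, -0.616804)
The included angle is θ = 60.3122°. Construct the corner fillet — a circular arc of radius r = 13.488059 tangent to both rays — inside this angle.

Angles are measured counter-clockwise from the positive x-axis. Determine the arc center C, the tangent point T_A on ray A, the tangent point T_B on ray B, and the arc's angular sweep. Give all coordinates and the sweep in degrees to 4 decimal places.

bisector direction at 291.7608° = (0.370733,-0.928740)
center distance |VC| = r/sin(θ/2) = 13.488059/sin(30.1561°) = 26.849518
C = V + |VC|·bis = (-4.7367,-48.5580)
T_A = V + ((C−V)·d_A)·d_A = V + 23.2157·d_A = (-18.0802,-46.5887)
T_B = V + ((C−V)·d_B)·d_B = V + 23.2157·d_B = (3.5828,-37.9413)
sweep = 180° − θ = 119.6878°

center=(-4.7367,-48.5580) T_A=(-18.0802,-46.5887) T_B=(3.5828,-37.9413) sweep=119.6878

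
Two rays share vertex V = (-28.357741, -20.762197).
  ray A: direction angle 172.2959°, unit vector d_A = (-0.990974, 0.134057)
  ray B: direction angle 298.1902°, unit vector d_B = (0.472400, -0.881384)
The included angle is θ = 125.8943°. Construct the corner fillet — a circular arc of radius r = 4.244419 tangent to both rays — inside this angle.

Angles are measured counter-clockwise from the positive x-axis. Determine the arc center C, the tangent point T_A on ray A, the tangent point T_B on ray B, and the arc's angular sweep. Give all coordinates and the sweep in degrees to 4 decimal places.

center=(-31.0747,-24.6777) T_A=(-30.5057,-20.4716) T_B=(-27.3338,-22.6727) sweep=54.1057

bisector direction at 235.2431° = (-0.570096,-0.821578)
center distance |VC| = r/sin(θ/2) = 4.244419/sin(62.9472°) = 4.765865
C = V + |VC|·bis = (-31.0747,-24.6777)
T_A = V + ((C−V)·d_A)·d_A = V + 2.1676·d_A = (-30.5057,-20.4716)
T_B = V + ((C−V)·d_B)·d_B = V + 2.1676·d_B = (-27.3338,-22.6727)
sweep = 180° − θ = 54.1057°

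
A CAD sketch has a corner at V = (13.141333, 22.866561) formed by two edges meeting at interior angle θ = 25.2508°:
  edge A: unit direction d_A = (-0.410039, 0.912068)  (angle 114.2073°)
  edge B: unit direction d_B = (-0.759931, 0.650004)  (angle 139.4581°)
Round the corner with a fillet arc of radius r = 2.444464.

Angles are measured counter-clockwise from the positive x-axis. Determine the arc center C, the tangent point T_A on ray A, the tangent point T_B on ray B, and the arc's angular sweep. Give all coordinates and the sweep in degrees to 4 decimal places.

center=(6.4370,31.8178) T_A=(8.6665,32.8201) T_B=(4.8481,29.9602) sweep=154.7492

bisector direction at 126.8327° = (-0.599480,0.800389)
center distance |VC| = r/sin(θ/2) = 2.444464/sin(12.6254°) = 11.183596
C = V + |VC|·bis = (6.4370,31.8178)
T_A = V + ((C−V)·d_A)·d_A = V + 10.9132·d_A = (8.6665,32.8201)
T_B = V + ((C−V)·d_B)·d_B = V + 10.9132·d_B = (4.8481,29.9602)
sweep = 180° − θ = 154.7492°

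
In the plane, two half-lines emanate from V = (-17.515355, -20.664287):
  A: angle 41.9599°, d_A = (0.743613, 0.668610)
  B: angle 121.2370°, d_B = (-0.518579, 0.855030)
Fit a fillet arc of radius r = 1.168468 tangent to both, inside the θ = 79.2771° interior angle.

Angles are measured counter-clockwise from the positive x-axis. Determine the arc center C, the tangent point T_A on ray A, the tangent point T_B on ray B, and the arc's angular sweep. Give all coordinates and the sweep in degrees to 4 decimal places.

bisector direction at 81.5984° = (0.146110,0.989268)
center distance |VC| = r/sin(θ/2) = 1.168468/sin(39.6386°) = 1.831620
C = V + |VC|·bis = (-17.2477,-18.8523)
T_A = V + ((C−V)·d_A)·d_A = V + 1.4105·d_A = (-16.4665,-19.7212)
T_B = V + ((C−V)·d_B)·d_B = V + 1.4105·d_B = (-18.2468,-19.4583)
sweep = 180° − θ = 100.7229°

center=(-17.2477,-18.8523) T_A=(-16.4665,-19.7212) T_B=(-18.2468,-19.4583) sweep=100.7229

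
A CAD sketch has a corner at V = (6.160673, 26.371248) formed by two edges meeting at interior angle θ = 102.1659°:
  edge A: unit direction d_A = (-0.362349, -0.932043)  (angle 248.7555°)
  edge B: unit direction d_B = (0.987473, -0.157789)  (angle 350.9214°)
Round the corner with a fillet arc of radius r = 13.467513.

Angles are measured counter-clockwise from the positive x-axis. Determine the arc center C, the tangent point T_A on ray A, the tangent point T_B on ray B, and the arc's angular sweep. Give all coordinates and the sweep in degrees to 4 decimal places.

bisector direction at 299.8385° = (0.497556,-0.867432)
center distance |VC| = r/sin(θ/2) = 13.467513/sin(51.0829°) = 17.309177
C = V + |VC|·bis = (14.7730,11.3567)
T_A = V + ((C−V)·d_A)·d_A = V + 10.8735·d_A = (2.2207,16.2367)
T_B = V + ((C−V)·d_B)·d_B = V + 10.8735·d_B = (16.8980,24.6555)
sweep = 180° − θ = 77.8341°

center=(14.7730,11.3567) T_A=(2.2207,16.2367) T_B=(16.8980,24.6555) sweep=77.8341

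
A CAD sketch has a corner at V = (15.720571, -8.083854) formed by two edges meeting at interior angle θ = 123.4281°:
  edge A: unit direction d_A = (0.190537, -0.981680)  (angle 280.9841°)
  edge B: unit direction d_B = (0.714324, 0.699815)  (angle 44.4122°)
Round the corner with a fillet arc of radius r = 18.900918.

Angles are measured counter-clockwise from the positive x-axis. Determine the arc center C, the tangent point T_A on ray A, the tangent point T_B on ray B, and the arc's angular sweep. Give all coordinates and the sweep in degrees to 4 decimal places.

bisector direction at 342.6981° = (0.954751,-0.297406)
center distance |VC| = r/sin(θ/2) = 18.900918/sin(61.7141°) = 21.463838
C = V + |VC|·bis = (36.2132,-14.4673)
T_A = V + ((C−V)·d_A)·d_A = V + 10.1711·d_A = (17.6585,-18.0686)
T_B = V + ((C−V)·d_B)·d_B = V + 10.1711·d_B = (22.9860,-0.9659)
sweep = 180° − θ = 56.5719°

center=(36.2132,-14.4673) T_A=(17.6585,-18.0686) T_B=(22.9860,-0.9659) sweep=56.5719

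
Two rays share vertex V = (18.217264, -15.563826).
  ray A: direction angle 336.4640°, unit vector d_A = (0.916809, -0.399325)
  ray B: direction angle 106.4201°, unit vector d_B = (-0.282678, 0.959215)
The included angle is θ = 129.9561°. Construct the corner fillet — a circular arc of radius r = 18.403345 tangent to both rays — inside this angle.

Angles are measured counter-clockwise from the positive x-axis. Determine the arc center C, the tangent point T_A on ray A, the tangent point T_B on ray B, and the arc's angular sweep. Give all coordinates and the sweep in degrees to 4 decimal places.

bisector direction at 41.4421° = (0.749626,0.661862)
center distance |VC| = r/sin(θ/2) = 18.403345/sin(64.9780°) = 20.309474
C = V + |VC|·bis = (33.4418,-2.1218)
T_A = V + ((C−V)·d_A)·d_A = V + 8.5902·d_A = (26.0928,-18.9941)
T_B = V + ((C−V)·d_B)·d_B = V + 8.5902·d_B = (15.7890,-7.3240)
sweep = 180° − θ = 50.0439°

center=(33.4418,-2.1218) T_A=(26.0928,-18.9941) T_B=(15.7890,-7.3240) sweep=50.0439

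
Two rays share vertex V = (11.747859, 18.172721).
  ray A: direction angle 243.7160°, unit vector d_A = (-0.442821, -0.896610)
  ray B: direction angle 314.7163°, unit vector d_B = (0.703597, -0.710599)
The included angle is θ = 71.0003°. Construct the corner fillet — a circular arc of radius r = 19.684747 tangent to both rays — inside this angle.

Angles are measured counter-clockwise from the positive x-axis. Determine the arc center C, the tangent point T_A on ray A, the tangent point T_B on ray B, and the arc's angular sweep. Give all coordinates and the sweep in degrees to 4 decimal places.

center=(17.1769,-15.2877) T_A=(-0.4726,-6.5709) T_B=(31.1649,-1.4376) sweep=108.9997

bisector direction at 279.2162° = (0.160159,-0.987091)
center distance |VC| = r/sin(θ/2) = 19.684747/sin(35.5001°) = 33.898010
C = V + |VC|·bis = (17.1769,-15.2877)
T_A = V + ((C−V)·d_A)·d_A = V + 27.5968·d_A = (-0.4726,-6.5709)
T_B = V + ((C−V)·d_B)·d_B = V + 27.5968·d_B = (31.1649,-1.4376)
sweep = 180° − θ = 108.9997°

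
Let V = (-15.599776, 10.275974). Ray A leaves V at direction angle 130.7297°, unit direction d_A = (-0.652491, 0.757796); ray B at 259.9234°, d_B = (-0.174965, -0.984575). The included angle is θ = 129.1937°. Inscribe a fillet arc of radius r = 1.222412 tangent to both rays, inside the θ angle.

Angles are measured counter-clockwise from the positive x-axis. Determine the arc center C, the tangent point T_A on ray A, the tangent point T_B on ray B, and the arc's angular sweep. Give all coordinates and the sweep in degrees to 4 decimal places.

bisector direction at 195.3265° = (-0.964435,-0.264320)
center distance |VC| = r/sin(θ/2) = 1.222412/sin(64.5969°) = 1.353256
C = V + |VC|·bis = (-16.9049,9.9183)
T_A = V + ((C−V)·d_A)·d_A = V + 0.5805·d_A = (-15.9786,10.7159)
T_B = V + ((C−V)·d_B)·d_B = V + 0.5805·d_B = (-15.7013,9.7044)
sweep = 180° − θ = 50.8063°

center=(-16.9049,9.9183) T_A=(-15.9786,10.7159) T_B=(-15.7013,9.7044) sweep=50.8063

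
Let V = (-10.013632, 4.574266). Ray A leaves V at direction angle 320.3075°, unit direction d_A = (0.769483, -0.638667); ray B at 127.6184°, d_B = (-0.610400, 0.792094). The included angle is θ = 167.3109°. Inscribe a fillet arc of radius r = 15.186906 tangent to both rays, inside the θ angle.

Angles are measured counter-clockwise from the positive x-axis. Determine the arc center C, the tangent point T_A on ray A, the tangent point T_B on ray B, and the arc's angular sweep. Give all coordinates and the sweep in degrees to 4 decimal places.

center=(0.9851,15.1819) T_A=(-8.7143,3.4958) T_B=(-11.0444,5.9118) sweep=12.6891

bisector direction at 43.9630° = (0.719789,0.694193)
center distance |VC| = r/sin(θ/2) = 15.186906/sin(83.6555°) = 15.280494
C = V + |VC|·bis = (0.9851,15.1819)
T_A = V + ((C−V)·d_A)·d_A = V + 1.6886·d_A = (-8.7143,3.4958)
T_B = V + ((C−V)·d_B)·d_B = V + 1.6886·d_B = (-11.0444,5.9118)
sweep = 180° − θ = 12.6891°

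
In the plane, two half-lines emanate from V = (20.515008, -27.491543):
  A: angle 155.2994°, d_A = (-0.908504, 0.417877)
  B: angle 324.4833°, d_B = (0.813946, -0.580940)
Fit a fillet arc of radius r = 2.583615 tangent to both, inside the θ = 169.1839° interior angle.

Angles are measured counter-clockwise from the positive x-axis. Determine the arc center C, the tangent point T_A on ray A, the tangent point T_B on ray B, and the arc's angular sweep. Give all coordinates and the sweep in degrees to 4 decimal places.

center=(19.2132,-29.7366) T_A=(20.2928,-27.3893) T_B=(20.7141,-27.6336) sweep=10.8161

bisector direction at 239.8913° = (-0.501641,-0.865076)
center distance |VC| = r/sin(θ/2) = 2.583615/sin(84.5919°) = 2.595167
C = V + |VC|·bis = (19.2132,-29.7366)
T_A = V + ((C−V)·d_A)·d_A = V + 0.2446·d_A = (20.2928,-27.3893)
T_B = V + ((C−V)·d_B)·d_B = V + 0.2446·d_B = (20.7141,-27.6336)
sweep = 180° − θ = 10.8161°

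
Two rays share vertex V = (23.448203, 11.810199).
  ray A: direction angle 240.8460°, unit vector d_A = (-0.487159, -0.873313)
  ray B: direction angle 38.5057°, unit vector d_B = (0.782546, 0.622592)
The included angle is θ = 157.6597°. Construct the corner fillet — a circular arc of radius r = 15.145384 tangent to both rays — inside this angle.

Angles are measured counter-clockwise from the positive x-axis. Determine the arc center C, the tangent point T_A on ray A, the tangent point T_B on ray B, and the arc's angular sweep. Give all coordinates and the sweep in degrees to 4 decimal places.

bisector direction at 319.6758° = (0.762396,-0.647111)
center distance |VC| = r/sin(θ/2) = 15.145384/sin(78.8298°) = 15.437835
C = V + |VC|·bis = (35.2179,1.8202)
T_A = V + ((C−V)·d_A)·d_A = V + 2.9907·d_A = (21.9913,9.1984)
T_B = V + ((C−V)·d_B)·d_B = V + 2.9907·d_B = (25.7885,13.6722)
sweep = 180° − θ = 22.3403°

center=(35.2179,1.8202) T_A=(21.9913,9.1984) T_B=(25.7885,13.6722) sweep=22.3403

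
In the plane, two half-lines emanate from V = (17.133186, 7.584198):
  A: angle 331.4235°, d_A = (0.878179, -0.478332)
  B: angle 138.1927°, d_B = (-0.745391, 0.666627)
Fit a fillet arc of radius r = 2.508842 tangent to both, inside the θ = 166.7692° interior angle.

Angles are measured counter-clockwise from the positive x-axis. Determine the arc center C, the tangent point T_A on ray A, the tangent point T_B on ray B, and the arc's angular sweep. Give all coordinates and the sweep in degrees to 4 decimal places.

bisector direction at 54.8081° = (0.576317,0.817226)
center distance |VC| = r/sin(θ/2) = 2.508842/sin(83.3846°) = 2.525658
C = V + |VC|·bis = (18.5888,9.6482)
T_A = V + ((C−V)·d_A)·d_A = V + 0.2910·d_A = (17.3887,7.4450)
T_B = V + ((C−V)·d_B)·d_B = V + 0.2910·d_B = (16.9163,7.7782)
sweep = 180° − θ = 13.2308°

center=(18.5888,9.6482) T_A=(17.3887,7.4450) T_B=(16.9163,7.7782) sweep=13.2308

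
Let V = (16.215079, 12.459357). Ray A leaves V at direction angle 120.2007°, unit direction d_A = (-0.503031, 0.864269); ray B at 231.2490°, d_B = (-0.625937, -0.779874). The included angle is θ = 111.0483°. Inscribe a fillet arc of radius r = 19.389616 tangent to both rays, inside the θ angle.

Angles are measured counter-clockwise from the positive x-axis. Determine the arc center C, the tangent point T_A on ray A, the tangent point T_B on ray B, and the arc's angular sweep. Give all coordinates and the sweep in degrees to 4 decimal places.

center=(-7.2401,14.2127) T_A=(9.5177,23.9663) T_B=(7.8813,2.0761) sweep=68.9517

bisector direction at 175.7249° = (-0.997218,0.074546)
center distance |VC| = r/sin(θ/2) = 19.389616/sin(55.5241°) = 23.520673
C = V + |VC|·bis = (-7.2401,14.2127)
T_A = V + ((C−V)·d_A)·d_A = V + 13.3141·d_A = (9.5177,23.9663)
T_B = V + ((C−V)·d_B)·d_B = V + 13.3141·d_B = (7.8813,2.0761)
sweep = 180° − θ = 68.9517°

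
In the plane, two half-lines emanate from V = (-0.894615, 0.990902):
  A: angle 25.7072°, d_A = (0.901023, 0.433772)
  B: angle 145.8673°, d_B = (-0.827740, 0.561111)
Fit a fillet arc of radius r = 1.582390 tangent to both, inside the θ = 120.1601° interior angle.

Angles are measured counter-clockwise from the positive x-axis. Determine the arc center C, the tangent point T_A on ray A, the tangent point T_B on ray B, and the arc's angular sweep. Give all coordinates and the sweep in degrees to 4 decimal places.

center=(-0.7605,2.8117) T_A=(-0.0741,1.3859) T_B=(-1.6484,1.5019) sweep=59.8399

bisector direction at 85.7873° = (0.073460,0.997298)
center distance |VC| = r/sin(θ/2) = 1.582390/sin(60.0800°) = 1.825716
C = V + |VC|·bis = (-0.7605,2.8117)
T_A = V + ((C−V)·d_A)·d_A = V + 0.9106·d_A = (-0.0741,1.3859)
T_B = V + ((C−V)·d_B)·d_B = V + 0.9106·d_B = (-1.6484,1.5019)
sweep = 180° − θ = 59.8399°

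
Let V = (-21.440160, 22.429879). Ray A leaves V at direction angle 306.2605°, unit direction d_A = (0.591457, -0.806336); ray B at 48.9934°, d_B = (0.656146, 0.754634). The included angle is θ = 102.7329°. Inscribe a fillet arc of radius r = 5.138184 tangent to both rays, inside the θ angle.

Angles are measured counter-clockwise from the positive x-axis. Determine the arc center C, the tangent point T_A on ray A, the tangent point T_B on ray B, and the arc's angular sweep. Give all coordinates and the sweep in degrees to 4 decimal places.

bisector direction at 357.6270° = (0.999142,-0.041406)
center distance |VC| = r/sin(θ/2) = 5.138184/sin(51.3665°) = 6.577675
C = V + |VC|·bis = (-14.8681,22.1575)
T_A = V + ((C−V)·d_A)·d_A = V + 4.1067·d_A = (-19.0112,19.1185)
T_B = V + ((C−V)·d_B)·d_B = V + 4.1067·d_B = (-18.7456,25.5289)
sweep = 180° − θ = 77.2671°

center=(-14.8681,22.1575) T_A=(-19.0112,19.1185) T_B=(-18.7456,25.5289) sweep=77.2671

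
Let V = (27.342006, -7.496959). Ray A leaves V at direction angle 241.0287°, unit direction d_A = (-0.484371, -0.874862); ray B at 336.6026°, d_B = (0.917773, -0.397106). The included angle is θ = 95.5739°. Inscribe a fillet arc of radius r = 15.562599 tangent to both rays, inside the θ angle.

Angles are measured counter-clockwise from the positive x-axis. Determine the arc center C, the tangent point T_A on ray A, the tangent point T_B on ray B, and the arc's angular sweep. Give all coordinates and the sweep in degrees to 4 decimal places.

bisector direction at 288.8156° = (0.322524,-0.946561)
center distance |VC| = r/sin(θ/2) = 15.562599/sin(47.7869°) = 21.012038
C = V + |VC|·bis = (34.1189,-27.3861)
T_A = V + ((C−V)·d_A)·d_A = V + 14.1178·d_A = (20.5038,-19.8481)
T_B = V + ((C−V)·d_B)·d_B = V + 14.1178·d_B = (40.2989,-13.1032)
sweep = 180° − θ = 84.4261°

center=(34.1189,-27.3861) T_A=(20.5038,-19.8481) T_B=(40.2989,-13.1032) sweep=84.4261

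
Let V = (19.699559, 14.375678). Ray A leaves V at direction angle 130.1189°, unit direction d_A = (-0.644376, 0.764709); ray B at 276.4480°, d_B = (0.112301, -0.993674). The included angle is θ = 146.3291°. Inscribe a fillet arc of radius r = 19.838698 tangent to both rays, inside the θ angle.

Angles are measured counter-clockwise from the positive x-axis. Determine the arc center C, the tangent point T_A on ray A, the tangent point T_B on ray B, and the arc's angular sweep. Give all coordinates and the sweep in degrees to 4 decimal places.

center=(0.6605,6.1827) T_A=(15.8313,18.9663) T_B=(20.3737,8.4106) sweep=33.6709

bisector direction at 203.2835° = (-0.918561,-0.395280)
center distance |VC| = r/sin(θ/2) = 19.838698/sin(73.1646°) = 20.727049
C = V + |VC|·bis = (0.6605,6.1827)
T_A = V + ((C−V)·d_A)·d_A = V + 6.0031·d_A = (15.8313,18.9663)
T_B = V + ((C−V)·d_B)·d_B = V + 6.0031·d_B = (20.3737,8.4106)
sweep = 180° − θ = 33.6709°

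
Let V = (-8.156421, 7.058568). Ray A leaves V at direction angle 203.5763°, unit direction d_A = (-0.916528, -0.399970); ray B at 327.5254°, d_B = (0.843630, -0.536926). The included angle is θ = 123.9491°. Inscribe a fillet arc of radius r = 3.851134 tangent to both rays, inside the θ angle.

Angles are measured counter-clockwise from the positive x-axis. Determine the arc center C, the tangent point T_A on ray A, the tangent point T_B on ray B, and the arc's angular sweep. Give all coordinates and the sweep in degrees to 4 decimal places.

center=(-8.4949,2.7090) T_A=(-10.0352,6.2387) T_B=(-6.4271,5.9579) sweep=56.0509

bisector direction at 265.5509° = (-0.077574,-0.996987)
center distance |VC| = r/sin(θ/2) = 3.851134/sin(61.9746°) = 4.362710
C = V + |VC|·bis = (-8.4949,2.7090)
T_A = V + ((C−V)·d_A)·d_A = V + 2.0499·d_A = (-10.0352,6.2387)
T_B = V + ((C−V)·d_B)·d_B = V + 2.0499·d_B = (-6.4271,5.9579)
sweep = 180° − θ = 56.0509°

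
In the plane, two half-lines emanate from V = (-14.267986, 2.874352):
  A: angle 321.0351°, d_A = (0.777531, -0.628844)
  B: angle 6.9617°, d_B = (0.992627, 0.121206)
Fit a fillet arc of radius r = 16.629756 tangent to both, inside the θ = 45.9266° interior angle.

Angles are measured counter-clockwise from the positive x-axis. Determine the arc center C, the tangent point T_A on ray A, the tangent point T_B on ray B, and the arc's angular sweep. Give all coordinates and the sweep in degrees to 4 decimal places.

center=(26.7054,-8.8758) T_A=(16.2479,-21.8060) T_B=(24.6898,7.6313) sweep=134.0734

bisector direction at 343.9984° = (0.961254,-0.275664)
center distance |VC| = r/sin(θ/2) = 16.629756/sin(22.9633°) = 42.624942
C = V + |VC|·bis = (26.7054,-8.8758)
T_A = V + ((C−V)·d_A)·d_A = V + 39.2471·d_A = (16.2479,-21.8060)
T_B = V + ((C−V)·d_B)·d_B = V + 39.2471·d_B = (24.6898,7.6313)
sweep = 180° − θ = 134.0734°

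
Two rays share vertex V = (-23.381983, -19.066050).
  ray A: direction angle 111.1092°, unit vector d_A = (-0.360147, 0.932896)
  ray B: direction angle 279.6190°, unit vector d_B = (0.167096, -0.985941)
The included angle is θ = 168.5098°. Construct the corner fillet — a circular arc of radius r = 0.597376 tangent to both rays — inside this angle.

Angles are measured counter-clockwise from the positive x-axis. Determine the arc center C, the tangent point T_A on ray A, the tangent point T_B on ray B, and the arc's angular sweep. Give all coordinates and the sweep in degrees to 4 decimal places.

center=(-23.9609,-19.2251) T_A=(-23.4036,-19.0100) T_B=(-23.3719,-19.1253) sweep=11.4902

bisector direction at 195.3641° = (-0.964262,-0.264952)
center distance |VC| = r/sin(θ/2) = 0.597376/sin(84.2549°) = 0.600392
C = V + |VC|·bis = (-23.9609,-19.2251)
T_A = V + ((C−V)·d_A)·d_A = V + 0.0601·d_A = (-23.4036,-19.0100)
T_B = V + ((C−V)·d_B)·d_B = V + 0.0601·d_B = (-23.3719,-19.1253)
sweep = 180° − θ = 11.4902°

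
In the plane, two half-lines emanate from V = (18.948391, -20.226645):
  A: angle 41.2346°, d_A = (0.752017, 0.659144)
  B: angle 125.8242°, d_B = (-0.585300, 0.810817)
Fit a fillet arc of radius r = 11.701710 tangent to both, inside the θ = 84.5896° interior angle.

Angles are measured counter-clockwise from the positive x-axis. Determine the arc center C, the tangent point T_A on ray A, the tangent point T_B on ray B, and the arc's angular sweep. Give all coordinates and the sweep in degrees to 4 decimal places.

bisector direction at 83.5294° = (0.112693,0.993630)
center distance |VC| = r/sin(θ/2) = 11.701710/sin(42.2948°) = 17.388796
C = V + |VC|·bis = (20.9080,-2.9486)
T_A = V + ((C−V)·d_A)·d_A = V + 12.8624·d_A = (28.6211,-11.7485)
T_B = V + ((C−V)·d_B)·d_B = V + 12.8624·d_B = (11.4201,-9.7976)
sweep = 180° − θ = 95.4104°

center=(20.9080,-2.9486) T_A=(28.6211,-11.7485) T_B=(11.4201,-9.7976) sweep=95.4104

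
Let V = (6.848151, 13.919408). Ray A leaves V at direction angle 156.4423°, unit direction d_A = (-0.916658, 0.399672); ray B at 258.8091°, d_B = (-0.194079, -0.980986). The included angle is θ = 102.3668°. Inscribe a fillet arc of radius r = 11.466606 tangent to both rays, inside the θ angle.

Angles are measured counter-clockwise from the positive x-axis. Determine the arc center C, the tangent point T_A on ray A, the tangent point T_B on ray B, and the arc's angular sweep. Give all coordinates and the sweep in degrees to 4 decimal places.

bisector direction at 207.6257° = (-0.885996,-0.463693)
center distance |VC| = r/sin(θ/2) = 11.466606/sin(51.1834°) = 14.716694
C = V + |VC|·bis = (-6.1908,7.0954)
T_A = V + ((C−V)·d_A)·d_A = V + 9.2249·d_A = (-1.6079,17.6063)
T_B = V + ((C−V)·d_B)·d_B = V + 9.2249·d_B = (5.0578,4.8700)
sweep = 180° − θ = 77.6332°

center=(-6.1908,7.0954) T_A=(-1.6079,17.6063) T_B=(5.0578,4.8700) sweep=77.6332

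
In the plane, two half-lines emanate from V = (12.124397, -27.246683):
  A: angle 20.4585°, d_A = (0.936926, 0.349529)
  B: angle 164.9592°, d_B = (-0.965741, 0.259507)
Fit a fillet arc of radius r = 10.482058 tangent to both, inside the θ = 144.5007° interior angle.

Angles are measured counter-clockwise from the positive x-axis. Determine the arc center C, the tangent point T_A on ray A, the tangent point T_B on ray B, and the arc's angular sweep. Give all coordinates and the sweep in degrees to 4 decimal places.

bisector direction at 92.7088° = (-0.047261,0.998883)
center distance |VC| = r/sin(θ/2) = 10.482058/sin(72.2503°) = 11.005968
C = V + |VC|·bis = (11.6042,-16.2530)
T_A = V + ((C−V)·d_A)·d_A = V + 3.3553·d_A = (15.2680,-26.0739)
T_B = V + ((C−V)·d_B)·d_B = V + 3.3553·d_B = (8.8841,-26.3760)
sweep = 180° − θ = 35.4993°

center=(11.6042,-16.2530) T_A=(15.2680,-26.0739) T_B=(8.8841,-26.3760) sweep=35.4993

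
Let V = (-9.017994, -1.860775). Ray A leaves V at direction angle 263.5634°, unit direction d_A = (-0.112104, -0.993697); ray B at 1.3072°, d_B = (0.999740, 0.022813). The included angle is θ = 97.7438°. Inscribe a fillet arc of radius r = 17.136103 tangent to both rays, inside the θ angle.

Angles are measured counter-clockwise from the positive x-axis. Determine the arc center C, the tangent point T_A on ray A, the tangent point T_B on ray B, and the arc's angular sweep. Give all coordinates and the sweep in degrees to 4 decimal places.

bisector direction at 312.4353° = (0.674757,-0.738040)
center distance |VC| = r/sin(θ/2) = 17.136103/sin(48.8719°) = 22.749831
C = V + |VC|·bis = (6.3326,-18.6511)
T_A = V + ((C−V)·d_A)·d_A = V + 14.9636·d_A = (-10.6955,-16.7300)
T_B = V + ((C−V)·d_B)·d_B = V + 14.9636·d_B = (5.9417,-1.5194)
sweep = 180° − θ = 82.2562°

center=(6.3326,-18.6511) T_A=(-10.6955,-16.7300) T_B=(5.9417,-1.5194) sweep=82.2562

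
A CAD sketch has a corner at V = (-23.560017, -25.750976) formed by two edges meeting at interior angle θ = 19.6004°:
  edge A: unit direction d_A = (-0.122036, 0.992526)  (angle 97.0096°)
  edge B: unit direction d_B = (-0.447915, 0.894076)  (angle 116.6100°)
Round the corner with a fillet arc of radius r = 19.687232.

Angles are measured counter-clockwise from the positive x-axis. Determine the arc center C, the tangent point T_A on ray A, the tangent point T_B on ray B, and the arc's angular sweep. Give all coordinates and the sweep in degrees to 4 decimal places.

bisector direction at 106.8098° = (-0.289196,0.957270)
center distance |VC| = r/sin(θ/2) = 19.687232/sin(9.8002°) = 115.662370
C = V + |VC|·bis = (-57.0091,84.9691)
T_A = V + ((C−V)·d_A)·d_A = V + 113.9745·d_A = (-37.4690,87.3717)
T_B = V + ((C−V)·d_B)·d_B = V + 113.9745·d_B = (-74.6109,76.1509)
sweep = 180° − θ = 160.3996°

center=(-57.0091,84.9691) T_A=(-37.4690,87.3717) T_B=(-74.6109,76.1509) sweep=160.3996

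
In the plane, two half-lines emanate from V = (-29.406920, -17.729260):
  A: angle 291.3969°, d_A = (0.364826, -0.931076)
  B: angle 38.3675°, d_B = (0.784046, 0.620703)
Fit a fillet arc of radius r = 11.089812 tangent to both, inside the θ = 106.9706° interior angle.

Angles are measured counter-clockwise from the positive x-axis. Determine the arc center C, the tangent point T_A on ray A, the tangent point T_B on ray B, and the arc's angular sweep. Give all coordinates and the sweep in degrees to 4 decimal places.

bisector direction at 344.8822° = (0.965392,-0.260804)
center distance |VC| = r/sin(θ/2) = 11.089812/sin(53.4853°) = 13.798375
C = V + |VC|·bis = (-16.0861,-21.3279)
T_A = V + ((C−V)·d_A)·d_A = V + 8.2104·d_A = (-26.4115,-25.3738)
T_B = V + ((C−V)·d_B)·d_B = V + 8.2104·d_B = (-22.9696,-12.6330)
sweep = 180° − θ = 73.0294°

center=(-16.0861,-21.3279) T_A=(-26.4115,-25.3738) T_B=(-22.9696,-12.6330) sweep=73.0294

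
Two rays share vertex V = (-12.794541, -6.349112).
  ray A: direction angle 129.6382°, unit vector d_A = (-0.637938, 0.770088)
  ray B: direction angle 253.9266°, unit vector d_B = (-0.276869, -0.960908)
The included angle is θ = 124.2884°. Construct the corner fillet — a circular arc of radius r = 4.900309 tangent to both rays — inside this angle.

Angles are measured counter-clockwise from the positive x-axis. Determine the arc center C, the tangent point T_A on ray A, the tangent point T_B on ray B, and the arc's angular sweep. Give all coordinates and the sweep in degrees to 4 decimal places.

bisector direction at 191.7824° = (-0.978930,-0.204195)
center distance |VC| = r/sin(θ/2) = 4.900309/sin(62.1442°) = 5.542544
C = V + |VC|·bis = (-18.2203,-7.4809)
T_A = V + ((C−V)·d_A)·d_A = V + 2.5897·d_A = (-14.4466,-4.3548)
T_B = V + ((C−V)·d_B)·d_B = V + 2.5897·d_B = (-13.5116,-8.8376)
sweep = 180° − θ = 55.7116°

center=(-18.2203,-7.4809) T_A=(-14.4466,-4.3548) T_B=(-13.5116,-8.8376) sweep=55.7116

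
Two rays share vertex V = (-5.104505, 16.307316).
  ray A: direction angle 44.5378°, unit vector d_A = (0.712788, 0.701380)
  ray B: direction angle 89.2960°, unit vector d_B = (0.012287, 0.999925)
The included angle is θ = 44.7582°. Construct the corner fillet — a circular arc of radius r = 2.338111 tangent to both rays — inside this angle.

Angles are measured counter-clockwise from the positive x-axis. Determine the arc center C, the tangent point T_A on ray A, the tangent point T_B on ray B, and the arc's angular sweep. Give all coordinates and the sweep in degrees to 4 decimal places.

center=(-2.6968,21.9567) T_A=(-1.0569,20.2901) T_B=(-5.0347,21.9854) sweep=135.2418

bisector direction at 66.9169° = (0.392066,0.919937)
center distance |VC| = r/sin(θ/2) = 2.338111/sin(22.3791°) = 6.141076
C = V + |VC|·bis = (-2.6968,21.9567)
T_A = V + ((C−V)·d_A)·d_A = V + 5.6786·d_A = (-1.0569,20.2901)
T_B = V + ((C−V)·d_B)·d_B = V + 5.6786·d_B = (-5.0347,21.9854)
sweep = 180° − θ = 135.2418°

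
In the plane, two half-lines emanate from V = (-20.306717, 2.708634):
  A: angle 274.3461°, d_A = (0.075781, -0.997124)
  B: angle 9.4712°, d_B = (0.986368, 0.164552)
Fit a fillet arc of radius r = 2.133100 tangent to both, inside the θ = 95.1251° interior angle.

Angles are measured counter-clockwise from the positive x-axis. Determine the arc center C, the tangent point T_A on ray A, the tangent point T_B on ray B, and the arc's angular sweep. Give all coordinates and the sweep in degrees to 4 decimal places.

center=(-18.0320,0.9255) T_A=(-20.1589,0.7639) T_B=(-18.3830,3.0296) sweep=84.8749

bisector direction at 321.9086° = (0.787028,-0.616917)
center distance |VC| = r/sin(θ/2) = 2.133100/sin(47.5626°) = 2.890323
C = V + |VC|·bis = (-18.0320,0.9255)
T_A = V + ((C−V)·d_A)·d_A = V + 1.9503·d_A = (-20.1589,0.7639)
T_B = V + ((C−V)·d_B)·d_B = V + 1.9503·d_B = (-18.3830,3.0296)
sweep = 180° − θ = 84.8749°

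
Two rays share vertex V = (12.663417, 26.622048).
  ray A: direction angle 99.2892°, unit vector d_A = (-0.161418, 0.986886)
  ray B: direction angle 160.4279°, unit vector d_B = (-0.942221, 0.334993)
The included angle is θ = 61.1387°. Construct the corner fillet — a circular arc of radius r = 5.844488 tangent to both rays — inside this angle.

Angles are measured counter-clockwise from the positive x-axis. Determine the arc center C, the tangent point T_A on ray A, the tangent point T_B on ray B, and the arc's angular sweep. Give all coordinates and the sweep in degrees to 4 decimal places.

center=(5.2984,35.4435) T_A=(11.0663,36.3869) T_B=(3.3406,29.9367) sweep=118.8613

bisector direction at 129.8586° = (-0.640894,0.767629)
center distance |VC| = r/sin(θ/2) = 5.844488/sin(30.5694°) = 11.491757
C = V + |VC|·bis = (5.2984,35.4435)
T_A = V + ((C−V)·d_A)·d_A = V + 9.8946·d_A = (11.0663,36.3869)
T_B = V + ((C−V)·d_B)·d_B = V + 9.8946·d_B = (3.3406,29.9367)
sweep = 180° − θ = 118.8613°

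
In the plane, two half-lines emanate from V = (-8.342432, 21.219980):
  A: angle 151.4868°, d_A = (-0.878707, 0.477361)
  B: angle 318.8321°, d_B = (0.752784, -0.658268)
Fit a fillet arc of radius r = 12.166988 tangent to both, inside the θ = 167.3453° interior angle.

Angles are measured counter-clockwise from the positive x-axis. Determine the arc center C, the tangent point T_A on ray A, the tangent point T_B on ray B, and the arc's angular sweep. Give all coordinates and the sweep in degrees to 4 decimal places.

bisector direction at 235.1594° = (-0.571295,-0.820745)
center distance |VC| = r/sin(θ/2) = 12.166988/sin(83.6727°) = 12.241558
C = V + |VC|·bis = (-15.3360,11.1728)
T_A = V + ((C−V)·d_A)·d_A = V + 1.3491·d_A = (-9.5279,21.8640)
T_B = V + ((C−V)·d_B)·d_B = V + 1.3491·d_B = (-7.3268,20.3319)
sweep = 180° − θ = 12.6547°

center=(-15.3360,11.1728) T_A=(-9.5279,21.8640) T_B=(-7.3268,20.3319) sweep=12.6547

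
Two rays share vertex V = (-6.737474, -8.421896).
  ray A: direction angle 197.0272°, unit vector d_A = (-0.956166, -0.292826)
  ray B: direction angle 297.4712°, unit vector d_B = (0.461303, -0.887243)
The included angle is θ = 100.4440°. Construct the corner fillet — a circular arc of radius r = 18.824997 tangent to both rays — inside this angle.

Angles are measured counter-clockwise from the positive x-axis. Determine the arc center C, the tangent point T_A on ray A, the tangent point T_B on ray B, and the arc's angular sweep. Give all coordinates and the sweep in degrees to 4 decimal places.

bisector direction at 247.2492° = (-0.386724,-0.922196)
center distance |VC| = r/sin(θ/2) = 18.824997/sin(50.2220°) = 24.494835
C = V + |VC|·bis = (-16.2102,-31.0109)
T_A = V + ((C−V)·d_A)·d_A = V + 15.6722·d_A = (-21.7227,-13.0111)
T_B = V + ((C−V)·d_B)·d_B = V + 15.6722·d_B = (0.4921,-22.3269)
sweep = 180° − θ = 79.5560°

center=(-16.2102,-31.0109) T_A=(-21.7227,-13.0111) T_B=(0.4921,-22.3269) sweep=79.5560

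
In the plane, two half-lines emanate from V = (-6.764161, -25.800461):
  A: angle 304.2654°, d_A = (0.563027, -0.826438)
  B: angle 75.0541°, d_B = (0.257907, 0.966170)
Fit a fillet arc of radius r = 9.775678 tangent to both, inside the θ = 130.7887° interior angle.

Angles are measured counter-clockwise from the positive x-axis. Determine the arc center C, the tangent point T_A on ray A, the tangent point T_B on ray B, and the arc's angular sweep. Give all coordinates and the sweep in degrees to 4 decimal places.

center=(3.8354,-23.9963) T_A=(-4.2436,-29.5003) T_B=(-5.6096,-21.4751) sweep=49.2113

bisector direction at 9.6597° = (0.985822,0.167797)
center distance |VC| = r/sin(θ/2) = 9.775678/sin(65.3944°) = 10.752014
C = V + |VC|·bis = (3.8354,-23.9963)
T_A = V + ((C−V)·d_A)·d_A = V + 4.4768·d_A = (-4.2436,-29.5003)
T_B = V + ((C−V)·d_B)·d_B = V + 4.4768·d_B = (-5.6096,-21.4751)
sweep = 180° − θ = 49.2113°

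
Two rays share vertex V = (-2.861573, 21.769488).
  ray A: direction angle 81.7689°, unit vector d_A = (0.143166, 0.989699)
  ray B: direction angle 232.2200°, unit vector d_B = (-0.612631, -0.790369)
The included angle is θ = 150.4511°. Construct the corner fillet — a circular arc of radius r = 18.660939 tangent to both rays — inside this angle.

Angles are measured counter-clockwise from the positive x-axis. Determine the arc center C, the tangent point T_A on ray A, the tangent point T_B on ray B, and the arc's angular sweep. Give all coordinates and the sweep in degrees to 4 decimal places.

center=(-20.6257,29.3119) T_A=(-2.1570,26.6403) T_B=(-5.8767,17.8797) sweep=29.5489

bisector direction at 156.9945° = (-0.920467,0.390820)
center distance |VC| = r/sin(θ/2) = 18.660939/sin(75.2255°) = 19.299019
C = V + |VC|·bis = (-20.6257,29.3119)
T_A = V + ((C−V)·d_A)·d_A = V + 4.9215·d_A = (-2.1570,26.6403)
T_B = V + ((C−V)·d_B)·d_B = V + 4.9215·d_B = (-5.8767,17.8797)
sweep = 180° − θ = 29.5489°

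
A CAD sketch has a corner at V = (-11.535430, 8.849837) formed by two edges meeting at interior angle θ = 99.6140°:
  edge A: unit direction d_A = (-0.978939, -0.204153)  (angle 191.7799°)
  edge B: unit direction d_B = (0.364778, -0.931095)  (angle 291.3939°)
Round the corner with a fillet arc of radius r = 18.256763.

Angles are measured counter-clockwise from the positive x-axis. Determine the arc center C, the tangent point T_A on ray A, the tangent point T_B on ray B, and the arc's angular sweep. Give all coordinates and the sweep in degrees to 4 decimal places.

bisector direction at 241.5869° = (-0.475825,-0.879540)
center distance |VC| = r/sin(θ/2) = 18.256763/sin(49.8070°) = 23.900201
C = V + |VC|·bis = (-22.9078,-12.1713)
T_A = V + ((C−V)·d_A)·d_A = V + 15.4243·d_A = (-26.6349,5.7009)
T_B = V + ((C−V)·d_B)·d_B = V + 15.4243·d_B = (-5.9090,-5.5117)
sweep = 180° − θ = 80.3860°

center=(-22.9078,-12.1713) T_A=(-26.6349,5.7009) T_B=(-5.9090,-5.5117) sweep=80.3860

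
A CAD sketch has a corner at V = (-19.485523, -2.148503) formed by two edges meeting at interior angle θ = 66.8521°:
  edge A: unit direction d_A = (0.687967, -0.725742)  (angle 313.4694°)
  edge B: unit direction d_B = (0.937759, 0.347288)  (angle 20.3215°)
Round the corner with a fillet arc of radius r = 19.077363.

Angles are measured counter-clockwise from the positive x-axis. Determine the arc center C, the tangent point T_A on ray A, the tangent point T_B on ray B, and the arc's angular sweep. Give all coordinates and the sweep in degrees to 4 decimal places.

center=(14.2445,-10.0006) T_A=(0.3993,-23.1252) T_B=(7.6192,7.8894) sweep=113.1479

bisector direction at 346.8955° = (0.973958,-0.226729)
center distance |VC| = r/sin(θ/2) = 19.077363/sin(33.4260°) = 34.631947
C = V + |VC|·bis = (14.2445,-10.0006)
T_A = V + ((C−V)·d_A)·d_A = V + 28.9037·d_A = (0.3993,-23.1252)
T_B = V + ((C−V)·d_B)·d_B = V + 28.9037·d_B = (7.6192,7.8894)
sweep = 180° − θ = 113.1479°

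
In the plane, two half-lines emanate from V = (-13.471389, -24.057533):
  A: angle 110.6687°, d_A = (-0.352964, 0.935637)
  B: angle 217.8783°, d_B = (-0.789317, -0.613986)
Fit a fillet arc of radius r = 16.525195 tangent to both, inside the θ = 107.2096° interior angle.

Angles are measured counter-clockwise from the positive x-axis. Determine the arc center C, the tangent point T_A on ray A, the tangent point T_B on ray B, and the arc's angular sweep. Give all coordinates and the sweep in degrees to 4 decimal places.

bisector direction at 164.2735° = (-0.962566,0.271046)
center distance |VC| = r/sin(θ/2) = 16.525195/sin(53.6048°) = 20.529633
C = V + |VC|·bis = (-33.2325,-18.4931)
T_A = V + ((C−V)·d_A)·d_A = V + 12.1813·d_A = (-17.7709,-12.6603)
T_B = V + ((C−V)·d_B)·d_B = V + 12.1813·d_B = (-23.0863,-31.5367)
sweep = 180° − θ = 72.7904°

center=(-33.2325,-18.4931) T_A=(-17.7709,-12.6603) T_B=(-23.0863,-31.5367) sweep=72.7904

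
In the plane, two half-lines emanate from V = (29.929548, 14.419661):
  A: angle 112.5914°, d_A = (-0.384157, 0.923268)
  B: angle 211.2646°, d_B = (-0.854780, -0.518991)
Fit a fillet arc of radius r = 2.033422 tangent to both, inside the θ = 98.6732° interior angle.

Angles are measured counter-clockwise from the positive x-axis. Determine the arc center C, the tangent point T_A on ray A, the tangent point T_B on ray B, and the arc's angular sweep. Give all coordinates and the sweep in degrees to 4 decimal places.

bisector direction at 161.9280° = (-0.950667,0.310212)
center distance |VC| = r/sin(θ/2) = 2.033422/sin(49.3366°) = 2.680667
C = V + |VC|·bis = (27.3811,15.2512)
T_A = V + ((C−V)·d_A)·d_A = V + 1.7468·d_A = (29.2585,16.0324)
T_B = V + ((C−V)·d_B)·d_B = V + 1.7468·d_B = (28.4365,13.5131)
sweep = 180° − θ = 81.3268°

center=(27.3811,15.2512) T_A=(29.2585,16.0324) T_B=(28.4365,13.5131) sweep=81.3268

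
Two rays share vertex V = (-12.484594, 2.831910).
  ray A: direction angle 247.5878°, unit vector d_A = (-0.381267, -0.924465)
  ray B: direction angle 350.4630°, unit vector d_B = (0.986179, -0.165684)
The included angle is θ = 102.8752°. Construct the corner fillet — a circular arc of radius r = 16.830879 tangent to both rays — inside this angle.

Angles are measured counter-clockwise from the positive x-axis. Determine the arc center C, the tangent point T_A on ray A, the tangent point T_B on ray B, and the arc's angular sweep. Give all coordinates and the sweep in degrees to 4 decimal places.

bisector direction at 299.0254° = (0.485197,-0.874405)
center distance |VC| = r/sin(θ/2) = 16.830879/sin(51.4376°) = 21.524798
C = V + |VC|·bis = (-2.0408,-15.9895)
T_A = V + ((C−V)·d_A)·d_A = V + 13.4178·d_A = (-17.6004,-9.5724)
T_B = V + ((C−V)·d_B)·d_B = V + 13.4178·d_B = (0.7478,0.6088)
sweep = 180° − θ = 77.1248°

center=(-2.0408,-15.9895) T_A=(-17.6004,-9.5724) T_B=(0.7478,0.6088) sweep=77.1248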